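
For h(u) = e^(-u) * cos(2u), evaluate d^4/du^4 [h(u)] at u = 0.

Take the Cauchy product of the two expansions.
The coefficient of u^4 in the expansion is -7/24, so h^(4)(0) = 4! * (-7/24) = -7.

-7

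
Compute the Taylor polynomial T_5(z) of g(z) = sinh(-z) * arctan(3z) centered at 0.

17*z^4/2 - 3*z^2

Write out both Maclaurin series and multiply, keeping only the needed powers.
[z^0] = 0;  [z^1] = 0;  [z^2] = -3;  [z^3] = 0;  [z^4] = 17/2;  [z^5] = 0.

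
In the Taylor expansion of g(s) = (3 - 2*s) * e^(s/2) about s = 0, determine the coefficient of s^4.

-13/384

Distribute the polynomial across the series and collect like powers.
g(0) = 3
g′(0) = -1/2
g′′(0) = -5/4
g′′′(0) = -9/8
g^(4)(0) = -13/16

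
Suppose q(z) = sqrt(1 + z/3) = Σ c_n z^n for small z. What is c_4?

[z^0] = 1;  [z^1] = 1/6;  [z^2] = -1/72;  [z^3] = 1/432;  [z^4] = -5/10368.

-5/10368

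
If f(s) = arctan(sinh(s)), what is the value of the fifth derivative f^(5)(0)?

5

Substitute the inner expansion into the outer series and collect powers.
The coefficient of s^5 in the expansion is 1/24, so f^(5)(0) = 5! * (1/24) = 5.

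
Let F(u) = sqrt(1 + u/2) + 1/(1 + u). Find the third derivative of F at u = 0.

-381/64

Combine the two series term by term.
The coefficient of u^3 in the expansion is -127/128, so F′′′(0) = 3! * (-127/128) = -381/64.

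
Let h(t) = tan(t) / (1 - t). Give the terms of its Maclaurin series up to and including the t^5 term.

22*t^5/15 + 4*t^4/3 + 4*t^3/3 + t^2 + t

Multiply the two series term by term and collect like powers.
h(0) = 0
h′(0) = 1
h′′(0) = 2
h′′′(0) = 8
h^(4)(0) = 32
h^(5)(0) = 176
The Taylor polynomial is Σ h^(k)(0)/k! · t^k.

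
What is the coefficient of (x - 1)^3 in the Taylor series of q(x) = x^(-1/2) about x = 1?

-5/16

Differentiate repeatedly and evaluate at the center.
[(x - 1)^0] = 1;  [(x - 1)^1] = -1/2;  [(x - 1)^2] = 3/8;  [(x - 1)^3] = -5/16.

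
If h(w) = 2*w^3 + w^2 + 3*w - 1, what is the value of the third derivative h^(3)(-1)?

12

From the series, [(w + 1)^3] h = 2; multiply by 3! = 6 to get 12.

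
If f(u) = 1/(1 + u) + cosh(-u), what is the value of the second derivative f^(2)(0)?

Combine the two series term by term.
From the series, [u^2] f = 3/2; multiply by 2! = 2 to get 3.

3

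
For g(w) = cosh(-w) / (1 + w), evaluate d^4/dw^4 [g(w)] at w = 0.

Expand each factor separately, then convolve coefficients.
The coefficient of w^4 in the expansion is 37/24, so g^(4)(0) = 4! * (37/24) = 37.

37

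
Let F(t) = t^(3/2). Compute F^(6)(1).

Use the known series and substitute for the argument.
The coefficient of (t - 1)^6 in the expansion is 7/1024, so F^(6)(1) = 6! * (7/1024) = 315/64.

315/64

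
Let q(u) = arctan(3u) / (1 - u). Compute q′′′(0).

Take the Cauchy product of the two expansions.
The coefficient of u^3 in the expansion is -6, so q′′′(0) = 3! * (-6) = -36.

-36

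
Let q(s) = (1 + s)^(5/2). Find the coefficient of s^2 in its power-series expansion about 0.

15/8

Use the known series and substitute for the argument.
q(0) = 1
q′(0) = 5/2
q′′(0) = 15/4
The Taylor polynomial is Σ q^(k)(0)/k! · s^k.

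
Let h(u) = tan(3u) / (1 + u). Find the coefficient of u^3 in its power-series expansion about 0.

12

Write out both Maclaurin series and multiply, keeping only the needed powers.
h(0) = 0
h′(0) = 3
h′′(0) = -6
h′′′(0) = 72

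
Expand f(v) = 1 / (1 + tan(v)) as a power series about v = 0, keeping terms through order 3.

Use the geometric series for the reciprocal, then substitute.
f(0) = 1
f′(0) = -1
f′′(0) = 2
f′′′(0) = -8
Then c_k = f^(k)(0)/k! gives each Taylor coefficient.

-4*v^3/3 + v^2 - v + 1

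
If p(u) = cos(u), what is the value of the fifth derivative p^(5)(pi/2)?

The coefficient of (u - pi/2)^5 in the expansion is -1/120, so p^(5)(pi/2) = 5! * (-1/120) = -1.

-1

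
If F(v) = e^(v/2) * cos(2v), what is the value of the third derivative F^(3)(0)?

Multiply the two series term by term and collect like powers.
From the series, [v^3] F = -47/48; multiply by 3! = 6 to get -47/8.

-47/8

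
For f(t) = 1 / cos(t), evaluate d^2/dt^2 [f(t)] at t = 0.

1

Write the quotient as an unknown series and match coefficients against numerator = denominator · series.
The coefficient of t^2 in the expansion is 1/2, so f′′(0) = 2! * (1/2) = 1.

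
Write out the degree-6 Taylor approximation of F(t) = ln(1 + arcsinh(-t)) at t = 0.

Let u equal the inner series; expand the outer function in u and truncate.
F(0) = 0
F′(0) = -1
F′′(0) = -1
F′′′(0) = -1
F^(4)(0) = -2
F^(5)(0) = -13
F^(6)(0) = -64

-4*t^6/45 - 13*t^5/120 - t^4/12 - t^3/6 - t^2/2 - t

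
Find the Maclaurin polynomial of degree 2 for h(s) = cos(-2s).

1 - 2*s^2

h(0) = 1
h′(0) = 0
h′′(0) = -4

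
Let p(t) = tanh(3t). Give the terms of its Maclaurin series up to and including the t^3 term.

-9*t^3 + 3*t

p(0) = 0
p′(0) = 3
p′′(0) = 0
p′′′(0) = -54
The Taylor polynomial is Σ p^(k)(0)/k! · t^k.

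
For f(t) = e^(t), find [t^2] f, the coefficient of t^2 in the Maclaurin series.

Compute the successive derivatives at the expansion point and divide by k!.
f(0) = 1
f′(0) = 1
f′′(0) = 1
So c_2 = f′′(0)/2! = 1/2.

1/2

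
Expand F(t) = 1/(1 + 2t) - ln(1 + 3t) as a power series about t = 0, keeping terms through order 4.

145*t^4/4 - 17*t^3 + 17*t^2/2 - 5*t + 1

Expand each term separately and add.
[t^0] = 1;  [t^1] = -5;  [t^2] = 17/2;  [t^3] = -17;  [t^4] = 145/4.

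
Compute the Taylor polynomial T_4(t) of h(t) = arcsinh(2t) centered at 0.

-4*t^3/3 + 2*t

Use the known series and substitute for the argument.
h(0) = 0
h′(0) = 2
h′′(0) = 0
h′′′(0) = -8
h^(4)(0) = 0
Dividing each by k! gives the coefficients c_0, ..., c_4.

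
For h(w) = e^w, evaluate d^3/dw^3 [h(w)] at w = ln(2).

2

The coefficient of (w - ln(2))^3 in the expansion is 1/3, so h′′′(ln(2)) = 3! * (1/3) = 2.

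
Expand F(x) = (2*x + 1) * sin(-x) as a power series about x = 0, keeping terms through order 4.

Distribute the polynomial across the series and collect like powers.
[x^0] = 0;  [x^1] = -1;  [x^2] = -2;  [x^3] = 1/6;  [x^4] = 1/3.

x^4/3 + x^3/6 - 2*x^2 - x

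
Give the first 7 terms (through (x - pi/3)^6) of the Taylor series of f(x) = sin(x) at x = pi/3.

f(pi/3) = sqrt(3)/2
f′(pi/3) = 1/2
f′′(pi/3) = -sqrt(3)/2
f′′′(pi/3) = -1/2
f^(4)(pi/3) = sqrt(3)/2
f^(5)(pi/3) = 1/2
f^(6)(pi/3) = -sqrt(3)/2
Dividing each by k! gives the coefficients c_0, ..., c_6.

-sqrt(3)*(x - pi/3)^6/1440 + (x - pi/3)^5/240 + sqrt(3)*(x - pi/3)^4/48 - (x - pi/3)^3/12 - sqrt(3)*(x - pi/3)^2/4 + (x - pi/3)/2 + sqrt(3)/2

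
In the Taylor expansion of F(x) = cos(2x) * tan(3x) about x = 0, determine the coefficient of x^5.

Multiply the two series term by term and collect like powers.
So c_5 = F^(5)(0)/5! = 82/5.

82/5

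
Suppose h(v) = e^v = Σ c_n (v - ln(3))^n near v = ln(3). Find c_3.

[(v - ln(3))^0] = 3;  [(v - ln(3))^1] = 3;  [(v - ln(3))^2] = 3/2;  [(v - ln(3))^3] = 1/2.
So c_3 = h′′′(ln(3))/3! = 1/2.

1/2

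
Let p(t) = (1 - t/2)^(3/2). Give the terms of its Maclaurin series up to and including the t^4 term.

3*t^4/2048 + t^3/128 + 3*t^2/32 - 3*t/4 + 1

p(0) = 1
p′(0) = -3/4
p′′(0) = 3/16
p′′′(0) = 3/64
p^(4)(0) = 9/256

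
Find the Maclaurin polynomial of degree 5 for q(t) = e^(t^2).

t^4/2 + t^2 + 1

q(0) = 1
q′(0) = 0
q′′(0) = 2
q′′′(0) = 0
q^(4)(0) = 12
q^(5)(0) = 0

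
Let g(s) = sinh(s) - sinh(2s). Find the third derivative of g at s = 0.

Expand each term separately and add.
The coefficient of s^3 in the expansion is -7/6, so g′′′(0) = 3! * (-7/6) = -7.

-7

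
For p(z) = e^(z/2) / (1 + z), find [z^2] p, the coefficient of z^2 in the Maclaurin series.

5/8

Expand each factor separately, then convolve coefficients.
[z^0] = 1;  [z^1] = -1/2;  [z^2] = 5/8.
So c_2 = p′′(0)/2! = 5/8.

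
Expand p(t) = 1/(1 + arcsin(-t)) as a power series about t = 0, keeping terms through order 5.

Let u equal the inner series; expand the outer function in u and truncate.
p(0) = 1
p′(0) = 1
p′′(0) = 2
p′′′(0) = 7
p^(4)(0) = 32
p^(5)(0) = 189

63*t^5/40 + 4*t^4/3 + 7*t^3/6 + t^2 + t + 1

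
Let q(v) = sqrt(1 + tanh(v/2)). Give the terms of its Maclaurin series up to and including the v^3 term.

Plug the Maclaurin series of the inner function into that of the outer and collect terms.
q(0) = 1
q′(0) = 1/4
q′′(0) = -1/16
q′′′(0) = -5/64

-5*v^3/384 - v^2/32 + v/4 + 1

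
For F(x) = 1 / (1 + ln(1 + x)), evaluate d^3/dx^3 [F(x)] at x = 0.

Write 1/(1+u) = 1 - u + u^2 - u^3 + ... and substitute the series for u.
From the series, [x^3] F = -7/3; multiply by 3! = 6 to get -14.

-14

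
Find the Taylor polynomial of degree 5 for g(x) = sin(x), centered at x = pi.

-(x - pi)^5/120 + (x - pi)^3/6 - (x - pi)

Apply the Taylor formula c_k = f^(k)(a)/k!.
g(pi) = 0
g′(pi) = -1
g′′(pi) = 0
g′′′(pi) = 1
g^(4)(pi) = 0
g^(5)(pi) = -1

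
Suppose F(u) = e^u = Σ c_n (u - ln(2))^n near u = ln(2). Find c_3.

F(ln(2)) = 2
F′(ln(2)) = 2
F′′(ln(2)) = 2
F′′′(ln(2)) = 2
Dividing each by k! gives the coefficients c_0, ..., c_3.

1/3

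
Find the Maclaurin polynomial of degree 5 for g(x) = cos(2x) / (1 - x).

-x^5/3 - x^4/3 - x^3 - x^2 + x + 1

Take the Cauchy product of the two expansions.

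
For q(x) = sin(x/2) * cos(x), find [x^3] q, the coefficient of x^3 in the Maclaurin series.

Take the Cauchy product of the two expansions.
[x^0] = 0;  [x^1] = 1/2;  [x^2] = 0;  [x^3] = -13/48.
So c_3 = q′′′(0)/3! = -13/48.

-13/48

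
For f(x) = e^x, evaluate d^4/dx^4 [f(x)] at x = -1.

The coefficient of (x + 1)^4 in the expansion is e^(-1)/24, so f^(4)(-1) = 4! * (e^(-1)/24) = e^(-1).

e^(-1)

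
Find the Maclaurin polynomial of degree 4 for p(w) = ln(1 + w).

Compute the successive derivatives at the expansion point and divide by k!.

-w^4/4 + w^3/3 - w^2/2 + w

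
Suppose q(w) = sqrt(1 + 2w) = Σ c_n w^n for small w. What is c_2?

q(0) = 1
q′(0) = 1
q′′(0) = -1
So c_2 = q′′(0)/2! = -1/2.

-1/2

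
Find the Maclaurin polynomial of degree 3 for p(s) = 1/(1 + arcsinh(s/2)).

-5*s^3/48 + s^2/4 - s/2 + 1

Let u equal the inner series; expand the outer function in u and truncate.
[s^0] = 1;  [s^1] = -1/2;  [s^2] = 1/4;  [s^3] = -5/48.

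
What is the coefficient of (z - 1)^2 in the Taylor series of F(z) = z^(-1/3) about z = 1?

F(1) = 1
F′(1) = -1/3
F′′(1) = 4/9
Then c_k = F^(k)(1)/k! gives each Taylor coefficient.

2/9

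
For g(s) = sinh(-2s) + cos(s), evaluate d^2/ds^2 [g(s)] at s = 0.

Add the two expansions coefficient-wise.
The coefficient of s^2 in the expansion is -1/2, so g′′(0) = 2! * (-1/2) = -1.

-1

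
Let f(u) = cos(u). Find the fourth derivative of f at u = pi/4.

The coefficient of (u - pi/4)^4 in the expansion is sqrt(2)/48, so f^(4)(pi/4) = 4! * (sqrt(2)/48) = sqrt(2)/2.

sqrt(2)/2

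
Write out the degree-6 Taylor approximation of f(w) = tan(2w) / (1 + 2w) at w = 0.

Multiply the two series term by term and collect like powers.
f(0) = 0
f′(0) = 2
f′′(0) = -8
f′′′(0) = 64
f^(4)(0) = -512
f^(5)(0) = 5632
f^(6)(0) = -67584
Dividing each by k! gives the coefficients c_0, ..., c_6.

-1408*w^6/15 + 704*w^5/15 - 64*w^4/3 + 32*w^3/3 - 4*w^2 + 2*w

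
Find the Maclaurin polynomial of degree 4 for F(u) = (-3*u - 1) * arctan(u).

Distribute the polynomial across the series and collect like powers.
[u^0] = 0;  [u^1] = -1;  [u^2] = -3;  [u^3] = 1/3;  [u^4] = 1.

u^4 + u^3/3 - 3*u^2 - u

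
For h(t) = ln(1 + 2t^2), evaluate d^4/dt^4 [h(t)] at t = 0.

Compute the successive derivatives at the expansion point and divide by k!.
From the series, [t^4] h = -2; multiply by 4! = 24 to get -48.

-48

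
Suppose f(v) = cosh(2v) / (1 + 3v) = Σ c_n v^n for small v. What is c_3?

Multiply the two series term by term and collect like powers.
f(0) = 1
f′(0) = -3
f′′(0) = 22
f′′′(0) = -198
So c_3 = f′′′(0)/3! = -33.

-33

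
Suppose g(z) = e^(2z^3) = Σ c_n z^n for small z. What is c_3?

2

[z^0] = 1;  [z^1] = 0;  [z^2] = 0;  [z^3] = 2.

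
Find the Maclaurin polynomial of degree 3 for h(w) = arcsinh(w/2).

-w^3/48 + w/2

[w^0] = 0;  [w^1] = 1/2;  [w^2] = 0;  [w^3] = -1/48.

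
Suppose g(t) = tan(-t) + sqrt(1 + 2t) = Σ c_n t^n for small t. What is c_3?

1/6

Add the two expansions coefficient-wise.
g(0) = 1
g′(0) = 0
g′′(0) = -1
g′′′(0) = 1
The Taylor polynomial is Σ g^(k)(0)/k! · t^k.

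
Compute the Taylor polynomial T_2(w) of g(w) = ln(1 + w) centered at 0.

-w^2/2 + w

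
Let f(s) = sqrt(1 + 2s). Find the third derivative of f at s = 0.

Use the known series and substitute for the argument.
From the series, [s^3] f = 1/2; multiply by 3! = 6 to get 3.

3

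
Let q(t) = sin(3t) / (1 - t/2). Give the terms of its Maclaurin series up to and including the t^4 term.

Expand each factor separately, then convolve coefficients.
[t^0] = 0;  [t^1] = 3;  [t^2] = 3/2;  [t^3] = -15/4;  [t^4] = -15/8.

-15*t^4/8 - 15*t^3/4 + 3*t^2/2 + 3*t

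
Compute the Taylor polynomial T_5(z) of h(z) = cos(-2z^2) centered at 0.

[z^0] = 1;  [z^1] = 0;  [z^2] = 0;  [z^3] = 0;  [z^4] = -2;  [z^5] = 0.

1 - 2*z^4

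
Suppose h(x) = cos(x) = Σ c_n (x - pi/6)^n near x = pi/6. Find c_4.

h(pi/6) = sqrt(3)/2
h′(pi/6) = -1/2
h′′(pi/6) = -sqrt(3)/2
h′′′(pi/6) = 1/2
h^(4)(pi/6) = sqrt(3)/2
The Taylor polynomial is Σ h^(k)(pi/6)/k! · (x - pi/6)^k.

sqrt(3)/48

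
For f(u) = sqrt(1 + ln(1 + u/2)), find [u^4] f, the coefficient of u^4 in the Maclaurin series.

Plug the Maclaurin series of the inner function into that of the outer and collect terms.
[u^0] = 1;  [u^1] = 1/4;  [u^2] = -3/32;  [u^3] = 17/384;  [u^4] = -143/6144.

-143/6144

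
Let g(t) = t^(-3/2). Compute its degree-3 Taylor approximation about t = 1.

-35*(t - 1)^3/16 + 15*(t - 1)^2/8 - 3*(t - 1)/2 + 1

Use the known series and substitute for the argument.
[(t - 1)^0] = 1;  [(t - 1)^1] = -3/2;  [(t - 1)^2] = 15/8;  [(t - 1)^3] = -35/16.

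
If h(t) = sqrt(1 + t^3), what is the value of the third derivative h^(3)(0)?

3

From the series, [t^3] h = 1/2; multiply by 3! = 6 to get 3.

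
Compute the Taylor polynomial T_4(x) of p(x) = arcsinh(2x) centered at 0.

p(0) = 0
p′(0) = 2
p′′(0) = 0
p′′′(0) = -8
p^(4)(0) = 0

-4*x^3/3 + 2*x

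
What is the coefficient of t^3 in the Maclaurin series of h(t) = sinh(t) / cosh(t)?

Write the quotient as an unknown series and match coefficients against numerator = denominator · series.
So c_3 = h′′′(0)/3! = -1/3.

-1/3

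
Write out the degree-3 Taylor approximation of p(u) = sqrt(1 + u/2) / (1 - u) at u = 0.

157*u^3/128 + 39*u^2/32 + 5*u/4 + 1

Write out both Maclaurin series and multiply, keeping only the needed powers.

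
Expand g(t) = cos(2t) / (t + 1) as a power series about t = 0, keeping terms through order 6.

-19*t^6/45 + t^5/3 - t^4/3 + t^3 - t^2 - t + 1

Use 1/(1 - r) = Σ r^k on the denominator, then take the Cauchy product.
[t^0] = 1;  [t^1] = -1;  [t^2] = -1;  [t^3] = 1;  [t^4] = -1/3;  [t^5] = 1/3;  [t^6] = -19/45.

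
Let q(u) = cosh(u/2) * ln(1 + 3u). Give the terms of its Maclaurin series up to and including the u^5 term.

31829*u^5/640 - 333*u^4/16 + 75*u^3/8 - 9*u^2/2 + 3*u

Take the Cauchy product of the two expansions.
[u^0] = 0;  [u^1] = 3;  [u^2] = -9/2;  [u^3] = 75/8;  [u^4] = -333/16;  [u^5] = 31829/640.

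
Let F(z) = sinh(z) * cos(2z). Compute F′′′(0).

-11

Take the Cauchy product of the two expansions.
The coefficient of z^3 in the expansion is -11/6, so F′′′(0) = 3! * (-11/6) = -11.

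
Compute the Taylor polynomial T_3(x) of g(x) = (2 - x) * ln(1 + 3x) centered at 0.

Distribute the polynomial across the series and collect like powers.
[x^0] = 0;  [x^1] = 6;  [x^2] = -12;  [x^3] = 45/2.

45*x^3/2 - 12*x^2 + 6*x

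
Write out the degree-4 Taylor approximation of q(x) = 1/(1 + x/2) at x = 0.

x^4/16 - x^3/8 + x^2/4 - x/2 + 1

[x^0] = 1;  [x^1] = -1/2;  [x^2] = 1/4;  [x^3] = -1/8;  [x^4] = 1/16.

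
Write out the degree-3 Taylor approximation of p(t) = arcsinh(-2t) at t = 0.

[t^0] = 0;  [t^1] = -2;  [t^2] = 0;  [t^3] = 4/3.

4*t^3/3 - 2*t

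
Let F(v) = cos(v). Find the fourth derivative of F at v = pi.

From the series, [(v - pi)^4] F = -1/24; multiply by 4! = 24 to get -1.

-1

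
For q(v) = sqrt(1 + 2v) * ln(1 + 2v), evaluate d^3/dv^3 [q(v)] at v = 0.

-2

Take the Cauchy product of the two expansions.
The coefficient of v^3 in the expansion is -1/3, so q′′′(0) = 3! * (-1/3) = -2.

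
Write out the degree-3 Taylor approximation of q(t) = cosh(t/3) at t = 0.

q(0) = 1
q′(0) = 0
q′′(0) = 1/9
q′′′(0) = 0

t^2/18 + 1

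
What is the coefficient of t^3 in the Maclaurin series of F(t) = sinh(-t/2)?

-1/48

Compute the successive derivatives at the expansion point and divide by k!.
[t^0] = 0;  [t^1] = -1/2;  [t^2] = 0;  [t^3] = -1/48.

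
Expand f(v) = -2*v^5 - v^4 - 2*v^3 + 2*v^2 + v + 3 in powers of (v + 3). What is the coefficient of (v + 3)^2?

f(-3) = 477
f′(-3) = -767
f′′(-3) = 1012

506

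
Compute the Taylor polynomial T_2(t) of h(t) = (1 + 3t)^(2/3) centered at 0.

-t^2 + 2*t + 1

Use the known series and substitute for the argument.
h(0) = 1
h′(0) = 2
h′′(0) = -2
Dividing each by k! gives the coefficients c_0, ..., c_2.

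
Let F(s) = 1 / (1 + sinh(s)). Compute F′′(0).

2

Write 1/(1+u) = 1 - u + u^2 - u^3 + ... and substitute the series for u.
The coefficient of s^2 in the expansion is 1, so F′′(0) = 2! * (1) = 2.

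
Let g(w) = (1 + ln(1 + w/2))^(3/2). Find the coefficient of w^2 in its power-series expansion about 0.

Compose series: expand the inner function first, then feed it into the outer expansion.
So c_2 = g′′(0)/2! = -3/32.

-3/32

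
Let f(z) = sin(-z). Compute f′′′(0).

The coefficient of z^3 in the expansion is 1/6, so f′′′(0) = 3! * (1/6) = 1.

1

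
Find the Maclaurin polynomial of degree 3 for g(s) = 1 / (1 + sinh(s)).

Expand as Σ (-1)^k u^k with u equal to the inner function's series.
g(0) = 1
g′(0) = -1
g′′(0) = 2
g′′′(0) = -7
The Taylor polynomial is Σ g^(k)(0)/k! · s^k.

-7*s^3/6 + s^2 - s + 1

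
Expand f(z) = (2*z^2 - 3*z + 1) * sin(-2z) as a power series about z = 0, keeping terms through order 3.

-8*z^3/3 + 6*z^2 - 2*z

Shift and add copies of the series according to the polynomial's terms.
f(0) = 0
f′(0) = -2
f′′(0) = 12
f′′′(0) = -16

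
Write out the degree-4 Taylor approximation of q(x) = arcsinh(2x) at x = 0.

q(0) = 0
q′(0) = 2
q′′(0) = 0
q′′′(0) = -8
q^(4)(0) = 0
The Taylor polynomial is Σ q^(k)(0)/k! · x^k.

-4*x^3/3 + 2*x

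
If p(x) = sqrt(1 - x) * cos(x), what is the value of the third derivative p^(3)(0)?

9/8

Write out both Maclaurin series and multiply, keeping only the needed powers.
The coefficient of x^3 in the expansion is 3/16, so p′′′(0) = 3! * (3/16) = 9/8.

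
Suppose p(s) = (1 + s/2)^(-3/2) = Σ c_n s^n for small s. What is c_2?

[s^0] = 1;  [s^1] = -3/4;  [s^2] = 15/32.

15/32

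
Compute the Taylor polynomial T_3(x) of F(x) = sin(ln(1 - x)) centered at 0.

-x^3/6 - x^2/2 - x

Substitute the inner expansion into the outer series and collect powers.
F(0) = 0
F′(0) = -1
F′′(0) = -1
F′′′(0) = -1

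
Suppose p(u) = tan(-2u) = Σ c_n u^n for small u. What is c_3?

-8/3

p(0) = 0
p′(0) = -2
p′′(0) = 0
p′′′(0) = -16
So c_3 = p′′′(0)/3! = -8/3.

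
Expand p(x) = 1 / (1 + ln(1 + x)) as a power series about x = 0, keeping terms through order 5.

-347*x^5/60 + 11*x^4/3 - 7*x^3/3 + 3*x^2/2 - x + 1

Use the geometric series for the reciprocal, then substitute.
[x^0] = 1;  [x^1] = -1;  [x^2] = 3/2;  [x^3] = -7/3;  [x^4] = 11/3;  [x^5] = -347/60.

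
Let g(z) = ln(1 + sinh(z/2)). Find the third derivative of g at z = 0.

Substitute the inner expansion into the outer series and collect powers.
The coefficient of z^3 in the expansion is 1/16, so g′′′(0) = 3! * (1/16) = 3/8.

3/8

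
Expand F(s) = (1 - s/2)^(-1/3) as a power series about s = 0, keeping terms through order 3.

Use the known series and substitute for the argument.
F(0) = 1
F′(0) = 1/6
F′′(0) = 1/9
F′′′(0) = 7/54
Dividing each by k! gives the coefficients c_0, ..., c_3.

7*s^3/324 + s^2/18 + s/6 + 1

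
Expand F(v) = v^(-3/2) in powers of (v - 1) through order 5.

Differentiate repeatedly and evaluate at the center.

-693*(v - 1)^5/256 + 315*(v - 1)^4/128 - 35*(v - 1)^3/16 + 15*(v - 1)^2/8 - 3*(v - 1)/2 + 1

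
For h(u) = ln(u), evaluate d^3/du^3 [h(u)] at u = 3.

From the series, [(u - 3)^3] h = 1/81; multiply by 3! = 6 to get 2/27.

2/27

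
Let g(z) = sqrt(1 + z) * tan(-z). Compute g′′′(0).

-5/4

Multiply the two series term by term and collect like powers.
The coefficient of z^3 in the expansion is -5/24, so g′′′(0) = 3! * (-5/24) = -5/4.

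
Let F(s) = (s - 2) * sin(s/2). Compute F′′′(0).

Multiply each power in the prefactor through the base expansion.
The coefficient of s^3 in the expansion is 1/24, so F′′′(0) = 3! * (1/24) = 1/4.

1/4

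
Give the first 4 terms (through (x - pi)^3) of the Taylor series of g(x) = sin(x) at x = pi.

[(x - pi)^0] = 0;  [(x - pi)^1] = -1;  [(x - pi)^2] = 0;  [(x - pi)^3] = 1/6.

(x - pi)^3/6 - (x - pi)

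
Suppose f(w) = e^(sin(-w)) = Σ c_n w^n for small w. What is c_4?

-1/8

Substitute the inner expansion into the outer series and collect powers.
f(0) = 1
f′(0) = -1
f′′(0) = 1
f′′′(0) = 0
f^(4)(0) = -3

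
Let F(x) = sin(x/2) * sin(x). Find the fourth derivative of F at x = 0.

Expand each factor separately, then convolve coefficients.
The coefficient of x^4 in the expansion is -5/48, so F^(4)(0) = 4! * (-5/48) = -5/2.

-5/2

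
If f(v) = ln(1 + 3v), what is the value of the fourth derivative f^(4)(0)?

From the series, [v^4] f = -81/4; multiply by 4! = 24 to get -486.

-486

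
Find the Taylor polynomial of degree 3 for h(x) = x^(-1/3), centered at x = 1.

-14*(x - 1)^3/81 + 2*(x - 1)^2/9 - (x - 1)/3 + 1

h(1) = 1
h′(1) = -1/3
h′′(1) = 4/9
h′′′(1) = -28/27
Then c_k = h^(k)(1)/k! gives each Taylor coefficient.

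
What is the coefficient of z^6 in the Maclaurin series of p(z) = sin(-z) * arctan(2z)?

Take the Cauchy product of the two expansions.
p(0) = 0
p′(0) = 0
p′′(0) = -4
p′′′(0) = 0
p^(4)(0) = 72
p^(5)(0) = 0
p^(6)(0) = -4940

-247/36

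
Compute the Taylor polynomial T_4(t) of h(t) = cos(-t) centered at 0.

h(0) = 1
h′(0) = 0
h′′(0) = -1
h′′′(0) = 0
h^(4)(0) = 1
Then c_k = h^(k)(0)/k! gives each Taylor coefficient.

t^4/24 - t^2/2 + 1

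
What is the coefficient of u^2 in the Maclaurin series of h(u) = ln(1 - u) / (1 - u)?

-3/2

Take the Cauchy product of the two expansions.
h(0) = 0
h′(0) = -1
h′′(0) = -3
So c_2 = h′′(0)/2! = -3/2.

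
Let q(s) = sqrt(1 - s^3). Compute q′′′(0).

From the series, [s^3] q = -1/2; multiply by 3! = 6 to get -3.

-3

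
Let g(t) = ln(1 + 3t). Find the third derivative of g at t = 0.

From the series, [t^3] g = 9; multiply by 3! = 6 to get 54.

54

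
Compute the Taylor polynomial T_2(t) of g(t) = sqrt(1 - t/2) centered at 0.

-t^2/32 - t/4 + 1

Compute the successive derivatives at the expansion point and divide by k!.
[t^0] = 1;  [t^1] = -1/4;  [t^2] = -1/32.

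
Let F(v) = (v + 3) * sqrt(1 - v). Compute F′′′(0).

Multiply each power in the prefactor through the base expansion.
The coefficient of v^3 in the expansion is -5/16, so F′′′(0) = 3! * (-5/16) = -15/8.

-15/8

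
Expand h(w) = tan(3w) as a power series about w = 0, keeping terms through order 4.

h(0) = 0
h′(0) = 3
h′′(0) = 0
h′′′(0) = 54
h^(4)(0) = 0
Then c_k = h^(k)(0)/k! gives each Taylor coefficient.

9*w^3 + 3*w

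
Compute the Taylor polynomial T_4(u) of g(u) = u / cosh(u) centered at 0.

-u^3/2 + u

Divide the numerator series by the denominator series (power-series long division).
[u^0] = 0;  [u^1] = 1;  [u^2] = 0;  [u^3] = -1/2;  [u^4] = 0.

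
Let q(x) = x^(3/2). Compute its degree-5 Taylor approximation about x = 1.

q(1) = 1
q′(1) = 3/2
q′′(1) = 3/4
q′′′(1) = -3/8
q^(4)(1) = 9/16
q^(5)(1) = -45/32
Dividing each by k! gives the coefficients c_0, ..., c_5.

-3*(x - 1)^5/256 + 3*(x - 1)^4/128 - (x - 1)^3/16 + 3*(x - 1)^2/8 + 3*(x - 1)/2 + 1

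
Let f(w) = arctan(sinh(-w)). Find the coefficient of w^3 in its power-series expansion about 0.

Substitute the inner expansion into the outer series and collect powers.
[w^0] = 0;  [w^1] = -1;  [w^2] = 0;  [w^3] = 1/6.
So c_3 = f′′′(0)/3! = 1/6.

1/6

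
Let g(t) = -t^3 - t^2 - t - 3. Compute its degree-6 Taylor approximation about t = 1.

g(1) = -6
g′(1) = -6
g′′(1) = -8
g′′′(1) = -6
g^(4)(1) = 0
g^(5)(1) = 0
g^(6)(1) = 0
The Taylor polynomial is Σ g^(k)(1)/k! · (t - 1)^k.

-(t - 1)^3 - 4*(t - 1)^2 - 6*(t - 1) - 6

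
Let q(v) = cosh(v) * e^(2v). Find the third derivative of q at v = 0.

14

Take the Cauchy product of the two expansions.
The coefficient of v^3 in the expansion is 7/3, so q′′′(0) = 3! * (7/3) = 14.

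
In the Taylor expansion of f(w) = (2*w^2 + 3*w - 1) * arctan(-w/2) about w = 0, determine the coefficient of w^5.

43/480

Shift and add copies of the series according to the polynomial's terms.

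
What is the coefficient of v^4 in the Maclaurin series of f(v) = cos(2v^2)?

-2

f(0) = 1
f′(0) = 0
f′′(0) = 0
f′′′(0) = 0
f^(4)(0) = -48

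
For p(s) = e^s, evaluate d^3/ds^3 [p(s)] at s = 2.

e^(2)

The coefficient of (s - 2)^3 in the expansion is e^(2)/6, so p′′′(2) = 3! * (e^(2)/6) = e^(2).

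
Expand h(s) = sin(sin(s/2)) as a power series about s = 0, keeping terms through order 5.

Compose series: expand the inner function first, then feed it into the outer expansion.
h(0) = 0
h′(0) = 1/2
h′′(0) = 0
h′′′(0) = -1/4
h^(4)(0) = 0
h^(5)(0) = 3/8
Dividing each by k! gives the coefficients c_0, ..., c_5.

s^5/320 - s^3/24 + s/2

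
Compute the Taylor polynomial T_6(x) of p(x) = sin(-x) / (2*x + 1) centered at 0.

1841*x^6/60 - 1841*x^5/120 + 23*x^4/3 - 23*x^3/6 + 2*x^2 - x

Multiply the numerator's expansion by the denominator's geometric series.
p(0) = 0
p′(0) = -1
p′′(0) = 4
p′′′(0) = -23
p^(4)(0) = 184
p^(5)(0) = -1841
p^(6)(0) = 22092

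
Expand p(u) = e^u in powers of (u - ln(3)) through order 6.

Compute the successive derivatives at the expansion point and divide by k!.
p(ln(3)) = 3
p′(ln(3)) = 3
p′′(ln(3)) = 3
p′′′(ln(3)) = 3
p^(4)(ln(3)) = 3
p^(5)(ln(3)) = 3
p^(6)(ln(3)) = 3

(u - ln(3))^6/240 + (u - ln(3))^5/40 + (u - ln(3))^4/8 + (u - ln(3))^3/2 + 3*(u - ln(3))^2/2 + 3*(u - ln(3)) + 3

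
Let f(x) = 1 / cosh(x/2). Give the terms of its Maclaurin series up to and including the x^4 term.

5*x^4/384 - x^2/8 + 1

Invert the denominator's series and multiply.
f(0) = 1
f′(0) = 0
f′′(0) = -1/4
f′′′(0) = 0
f^(4)(0) = 5/16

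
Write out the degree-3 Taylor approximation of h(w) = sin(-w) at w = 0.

w^3/6 - w

h(0) = 0
h′(0) = -1
h′′(0) = 0
h′′′(0) = 1
Dividing each by k! gives the coefficients c_0, ..., c_3.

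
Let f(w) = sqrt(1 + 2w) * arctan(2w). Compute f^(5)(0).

Take the Cauchy product of the two expansions.
The coefficient of w^5 in the expansion is 389/60, so f^(5)(0) = 5! * (389/60) = 778.

778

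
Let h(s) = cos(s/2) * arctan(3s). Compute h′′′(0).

Multiply the two series term by term and collect like powers.
From the series, [s^3] h = -75/8; multiply by 3! = 6 to get -225/4.

-225/4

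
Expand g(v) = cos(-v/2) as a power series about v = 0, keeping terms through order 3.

1 - v^2/8

g(0) = 1
g′(0) = 0
g′′(0) = -1/4
g′′′(0) = 0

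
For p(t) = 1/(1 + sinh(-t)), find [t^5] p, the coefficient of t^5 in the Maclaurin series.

181/120

Substitute the inner expansion into the outer series and collect powers.
[t^0] = 1;  [t^1] = 1;  [t^2] = 1;  [t^3] = 7/6;  [t^4] = 4/3;  [t^5] = 181/120.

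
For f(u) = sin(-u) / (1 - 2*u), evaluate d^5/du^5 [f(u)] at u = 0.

-1841

Multiply the numerator's expansion by the denominator's geometric series.
The coefficient of u^5 in the expansion is -1841/120, so f^(5)(0) = 5! * (-1841/120) = -1841.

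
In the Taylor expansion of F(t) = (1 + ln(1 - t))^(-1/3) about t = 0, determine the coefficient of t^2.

7/18

Plug the Maclaurin series of the inner function into that of the outer and collect terms.
F(0) = 1
F′(0) = 1/3
F′′(0) = 7/9
So c_2 = F′′(0)/2! = 7/18.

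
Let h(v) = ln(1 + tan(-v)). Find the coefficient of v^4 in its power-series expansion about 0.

Compose series: expand the inner function first, then feed it into the outer expansion.
[v^0] = 0;  [v^1] = -1;  [v^2] = -1/2;  [v^3] = -2/3;  [v^4] = -7/12.
So c_4 = h^(4)(0)/4! = -7/12.

-7/12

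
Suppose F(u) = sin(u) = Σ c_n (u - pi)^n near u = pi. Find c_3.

1/6

Differentiate repeatedly and evaluate at the center.
F(pi) = 0
F′(pi) = -1
F′′(pi) = 0
F′′′(pi) = 1
So c_3 = F′′′(pi)/3! = 1/6.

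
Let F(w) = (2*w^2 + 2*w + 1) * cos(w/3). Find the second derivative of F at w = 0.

Multiply each power in the prefactor through the base expansion.
The coefficient of w^2 in the expansion is 35/18, so F′′(0) = 2! * (35/18) = 35/9.

35/9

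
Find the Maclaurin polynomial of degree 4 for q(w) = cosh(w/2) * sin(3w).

-33*w^3/8 + 3*w

Write out both Maclaurin series and multiply, keeping only the needed powers.
q(0) = 0
q′(0) = 3
q′′(0) = 0
q′′′(0) = -99/4
q^(4)(0) = 0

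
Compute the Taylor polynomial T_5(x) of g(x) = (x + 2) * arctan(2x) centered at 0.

Distribute the polynomial across the series and collect like powers.
g(0) = 0
g′(0) = 4
g′′(0) = 4
g′′′(0) = -32
g^(4)(0) = -64
g^(5)(0) = 1536
Then c_k = g^(k)(0)/k! gives each Taylor coefficient.

64*x^5/5 - 8*x^4/3 - 16*x^3/3 + 2*x^2 + 4*x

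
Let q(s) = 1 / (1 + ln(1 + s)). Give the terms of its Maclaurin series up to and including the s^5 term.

Use the geometric series for the reciprocal, then substitute.
q(0) = 1
q′(0) = -1
q′′(0) = 3
q′′′(0) = -14
q^(4)(0) = 88
q^(5)(0) = -694

-347*s^5/60 + 11*s^4/3 - 7*s^3/3 + 3*s^2/2 - s + 1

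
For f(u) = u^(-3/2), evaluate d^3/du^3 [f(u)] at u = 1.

-105/8

The coefficient of (u - 1)^3 in the expansion is -35/16, so f′′′(1) = 3! * (-35/16) = -105/8.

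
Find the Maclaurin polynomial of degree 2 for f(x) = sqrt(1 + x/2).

f(0) = 1
f′(0) = 1/4
f′′(0) = -1/16
Then c_k = f^(k)(0)/k! gives each Taylor coefficient.

-x^2/32 + x/4 + 1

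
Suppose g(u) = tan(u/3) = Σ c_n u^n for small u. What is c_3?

1/81

Apply the Taylor formula c_k = f^(k)(a)/k!.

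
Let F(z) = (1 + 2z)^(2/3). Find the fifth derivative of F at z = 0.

From the series, [z^5] F = 448/729; multiply by 5! = 120 to get 17920/243.

17920/243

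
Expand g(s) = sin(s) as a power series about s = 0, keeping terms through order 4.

-s^3/6 + s

[s^0] = 0;  [s^1] = 1;  [s^2] = 0;  [s^3] = -1/6;  [s^4] = 0.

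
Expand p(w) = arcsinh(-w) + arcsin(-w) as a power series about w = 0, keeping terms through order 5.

-3*w^5/20 - 2*w

Add the two expansions coefficient-wise.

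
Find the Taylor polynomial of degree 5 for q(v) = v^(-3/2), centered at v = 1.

-693*(v - 1)^5/256 + 315*(v - 1)^4/128 - 35*(v - 1)^3/16 + 15*(v - 1)^2/8 - 3*(v - 1)/2 + 1

[(v - 1)^0] = 1;  [(v - 1)^1] = -3/2;  [(v - 1)^2] = 15/8;  [(v - 1)^3] = -35/16;  [(v - 1)^4] = 315/128;  [(v - 1)^5] = -693/256.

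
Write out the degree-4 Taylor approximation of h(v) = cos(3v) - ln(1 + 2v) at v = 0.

Expand each term separately and add.
h(0) = 1
h′(0) = -2
h′′(0) = -5
h′′′(0) = -16
h^(4)(0) = 177

59*v^4/8 - 8*v^3/3 - 5*v^2/2 - 2*v + 1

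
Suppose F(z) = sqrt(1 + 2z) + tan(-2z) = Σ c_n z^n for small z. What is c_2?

Add the two expansions coefficient-wise.
F(0) = 1
F′(0) = -1
F′′(0) = -1
So c_2 = F′′(0)/2! = -1/2.

-1/2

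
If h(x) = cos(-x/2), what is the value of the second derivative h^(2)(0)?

-1/4

From the series, [x^2] h = -1/8; multiply by 2! = 2 to get -1/4.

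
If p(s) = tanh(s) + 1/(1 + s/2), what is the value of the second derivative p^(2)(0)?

Expand each term separately and add.
From the series, [s^2] p = 1/4; multiply by 2! = 2 to get 1/2.

1/2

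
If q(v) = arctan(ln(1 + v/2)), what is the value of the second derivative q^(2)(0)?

Plug the Maclaurin series of the inner function into that of the outer and collect terms.
From the series, [v^2] q = -1/8; multiply by 2! = 2 to get -1/4.

-1/4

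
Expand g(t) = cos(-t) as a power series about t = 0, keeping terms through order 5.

t^4/24 - t^2/2 + 1

g(0) = 1
g′(0) = 0
g′′(0) = -1
g′′′(0) = 0
g^(4)(0) = 1
g^(5)(0) = 0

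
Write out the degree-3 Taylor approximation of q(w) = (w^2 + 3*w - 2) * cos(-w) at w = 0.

-3*w^3/2 + 2*w^2 + 3*w - 2

Multiply each power in the prefactor through the base expansion.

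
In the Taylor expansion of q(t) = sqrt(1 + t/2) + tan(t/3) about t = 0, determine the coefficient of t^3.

Add the two expansions coefficient-wise.
q(0) = 1
q′(0) = 7/12
q′′(0) = -1/16
q′′′(0) = 209/1728
So c_3 = q′′′(0)/3! = 209/10368.

209/10368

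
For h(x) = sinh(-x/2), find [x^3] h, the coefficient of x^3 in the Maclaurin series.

-1/48

h(0) = 0
h′(0) = -1/2
h′′(0) = 0
h′′′(0) = -1/8
So c_3 = h′′′(0)/3! = -1/48.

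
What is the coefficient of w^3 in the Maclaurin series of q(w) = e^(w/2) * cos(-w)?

Take the Cauchy product of the two expansions.
[w^0] = 1;  [w^1] = 1/2;  [w^2] = -3/8;  [w^3] = -11/48.
So c_3 = q′′′(0)/3! = -11/48.

-11/48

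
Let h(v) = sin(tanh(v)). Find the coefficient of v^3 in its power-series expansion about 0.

Substitute the inner expansion into the outer series and collect powers.
h(0) = 0
h′(0) = 1
h′′(0) = 0
h′′′(0) = -3

-1/2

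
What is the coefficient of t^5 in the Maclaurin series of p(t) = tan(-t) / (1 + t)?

-22/15

Take the Cauchy product of the two expansions.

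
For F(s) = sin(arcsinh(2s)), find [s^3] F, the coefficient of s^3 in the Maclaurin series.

Let u equal the inner series; expand the outer function in u and truncate.
F(0) = 0
F′(0) = 2
F′′(0) = 0
F′′′(0) = -16
So c_3 = F′′′(0)/3! = -8/3.

-8/3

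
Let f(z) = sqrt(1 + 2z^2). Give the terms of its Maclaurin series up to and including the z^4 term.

f(0) = 1
f′(0) = 0
f′′(0) = 2
f′′′(0) = 0
f^(4)(0) = -12

-z^4/2 + z^2 + 1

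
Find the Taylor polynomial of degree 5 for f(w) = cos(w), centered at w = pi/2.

-(w - pi/2)^5/120 + (w - pi/2)^3/6 - (w - pi/2)

f(pi/2) = 0
f′(pi/2) = -1
f′′(pi/2) = 0
f′′′(pi/2) = 1
f^(4)(pi/2) = 0
f^(5)(pi/2) = -1
Then c_k = f^(k)(pi/2)/k! gives each Taylor coefficient.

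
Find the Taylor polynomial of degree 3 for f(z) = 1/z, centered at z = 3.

-(z - 3)^3/81 + (z - 3)^2/27 - (z - 3)/9 + 1/3

Differentiate repeatedly and evaluate at the center.
f(3) = 1/3
f′(3) = -1/9
f′′(3) = 2/27
f′′′(3) = -2/27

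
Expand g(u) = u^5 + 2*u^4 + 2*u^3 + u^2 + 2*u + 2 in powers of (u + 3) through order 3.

g(-3) = -130
g′(-3) = 239
g′′(-3) = -358
g′′′(-3) = 408
Dividing each by k! gives the coefficients c_0, ..., c_3.

68*(u + 3)^3 - 179*(u + 3)^2 + 239*(u + 3) - 130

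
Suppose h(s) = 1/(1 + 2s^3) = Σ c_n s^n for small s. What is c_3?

-2

h(0) = 1
h′(0) = 0
h′′(0) = 0
h′′′(0) = -12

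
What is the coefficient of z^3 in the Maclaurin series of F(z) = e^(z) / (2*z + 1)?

Multiply the numerator's expansion by the denominator's geometric series.

-29/6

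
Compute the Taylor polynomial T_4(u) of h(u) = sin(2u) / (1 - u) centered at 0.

Expand 1/(denominator) as a geometric series and multiply by the numerator's series.
h(0) = 0
h′(0) = 2
h′′(0) = 4
h′′′(0) = 4
h^(4)(0) = 16

2*u^4/3 + 2*u^3/3 + 2*u^2 + 2*u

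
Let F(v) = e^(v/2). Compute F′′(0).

1/4

Compute the successive derivatives at the expansion point and divide by k!.
The coefficient of v^2 in the expansion is 1/8, so F′′(0) = 2! * (1/8) = 1/4.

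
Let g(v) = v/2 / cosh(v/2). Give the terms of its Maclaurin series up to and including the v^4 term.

Invert the denominator's series and multiply.
[v^0] = 0;  [v^1] = 1/2;  [v^2] = 0;  [v^3] = -1/16;  [v^4] = 0.

-v^3/16 + v/2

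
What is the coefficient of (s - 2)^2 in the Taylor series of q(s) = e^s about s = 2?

e^(2)/2

q(2) = e^(2)
q′(2) = e^(2)
q′′(2) = e^(2)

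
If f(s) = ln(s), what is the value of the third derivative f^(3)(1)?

2

The coefficient of (s - 1)^3 in the expansion is 1/3, so f′′′(1) = 3! * (1/3) = 2.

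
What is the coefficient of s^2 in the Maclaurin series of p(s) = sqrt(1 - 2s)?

-1/2

p(0) = 1
p′(0) = -1
p′′(0) = -1
So c_2 = p′′(0)/2! = -1/2.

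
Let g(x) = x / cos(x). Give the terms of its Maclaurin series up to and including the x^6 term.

Invert the denominator's series and multiply.
g(0) = 0
g′(0) = 1
g′′(0) = 0
g′′′(0) = 3
g^(4)(0) = 0
g^(5)(0) = 25
g^(6)(0) = 0
The Taylor polynomial is Σ g^(k)(0)/k! · x^k.

5*x^5/24 + x^3/2 + x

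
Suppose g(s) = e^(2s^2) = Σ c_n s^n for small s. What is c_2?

g(0) = 1
g′(0) = 0
g′′(0) = 4
Then c_k = g^(k)(0)/k! gives each Taylor coefficient.

2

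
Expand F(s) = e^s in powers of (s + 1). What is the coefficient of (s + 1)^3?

c_3 = F′′′(-1)/3! = e^(-1)/6.

e^(-1)/6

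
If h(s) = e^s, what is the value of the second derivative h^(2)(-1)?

From the series, [(s + 1)^2] h = e^(-1)/2; multiply by 2! = 2 to get e^(-1).

e^(-1)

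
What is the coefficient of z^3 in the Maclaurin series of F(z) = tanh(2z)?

-8/3

c_3 = F′′′(0)/3! = -8/3.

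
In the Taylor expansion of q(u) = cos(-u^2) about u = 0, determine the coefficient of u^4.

-1/2

Differentiate repeatedly and evaluate at the center.
[u^0] = 1;  [u^1] = 0;  [u^2] = 0;  [u^3] = 0;  [u^4] = -1/2.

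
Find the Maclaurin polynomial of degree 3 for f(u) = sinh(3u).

Apply the Taylor formula c_k = f^(k)(a)/k!.

9*u^3/2 + 3*u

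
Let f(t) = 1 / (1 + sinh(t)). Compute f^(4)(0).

32

Use the geometric series for the reciprocal, then substitute.
The coefficient of t^4 in the expansion is 4/3, so f^(4)(0) = 4! * (4/3) = 32.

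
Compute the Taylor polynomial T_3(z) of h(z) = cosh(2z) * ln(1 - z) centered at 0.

Take the Cauchy product of the two expansions.
[z^0] = 0;  [z^1] = -1;  [z^2] = -1/2;  [z^3] = -7/3.

-7*z^3/3 - z^2/2 - z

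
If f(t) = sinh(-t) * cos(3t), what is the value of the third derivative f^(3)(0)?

Expand each factor separately, then convolve coefficients.
The coefficient of t^3 in the expansion is 13/3, so f′′′(0) = 3! * (13/3) = 26.

26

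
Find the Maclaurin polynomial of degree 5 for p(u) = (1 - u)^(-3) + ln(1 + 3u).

348*u^5/5 - 21*u^4/4 + 19*u^3 + 3*u^2/2 + 6*u + 1

Combine the two series term by term.
p(0) = 1
p′(0) = 6
p′′(0) = 3
p′′′(0) = 114
p^(4)(0) = -126
p^(5)(0) = 8352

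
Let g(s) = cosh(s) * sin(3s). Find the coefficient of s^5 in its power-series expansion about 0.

Expand each factor separately, then convolve coefficients.
[s^0] = 0;  [s^1] = 3;  [s^2] = 0;  [s^3] = -3;  [s^4] = 0;  [s^5] = -1/10.
So c_5 = g^(5)(0)/5! = -1/10.

-1/10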